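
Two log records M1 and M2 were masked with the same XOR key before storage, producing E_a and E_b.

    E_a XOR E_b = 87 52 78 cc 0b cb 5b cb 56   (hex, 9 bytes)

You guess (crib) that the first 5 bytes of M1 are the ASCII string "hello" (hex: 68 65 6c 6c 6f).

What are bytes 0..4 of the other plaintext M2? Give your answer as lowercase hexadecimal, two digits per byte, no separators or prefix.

Since E_a ⊕ E_b = M1 ⊕ M2, XORing with the guessed M1 bytes yields the corresponding M2 bytes: M2 = (E_a ⊕ E_b) ⊕ M1.
byte 0: 87 ^ 68 = ef
byte 1: 52 ^ 65 = 37
byte 2: 78 ^ 6c = 14
byte 3: cc ^ 6c = a0
byte 4: 0b ^ 6f = 64

ef3714a064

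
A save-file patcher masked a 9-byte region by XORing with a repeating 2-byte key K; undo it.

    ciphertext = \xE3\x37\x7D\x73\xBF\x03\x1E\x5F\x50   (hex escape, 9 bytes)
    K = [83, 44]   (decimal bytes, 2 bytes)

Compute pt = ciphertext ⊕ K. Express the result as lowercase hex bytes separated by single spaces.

b0 1b 2e 5f ec 2f 4d 73 03

The 2-byte key repeats, so the effective keystream is 53 2c 53 2c 53 2c 53 2c 53.
byte 0: e3 XOR 53 = b0
byte 1: 37 XOR 2c = 1b
byte 2: 7d XOR 53 = 2e
byte 3: 73 XOR 2c = 5f
byte 4: bf XOR 53 = ec
byte 5: 03 XOR 2c = 2f
byte 6: 1e XOR 53 = 4d
byte 7: 5f XOR 2c = 73
byte 8: 50 XOR 53 = 03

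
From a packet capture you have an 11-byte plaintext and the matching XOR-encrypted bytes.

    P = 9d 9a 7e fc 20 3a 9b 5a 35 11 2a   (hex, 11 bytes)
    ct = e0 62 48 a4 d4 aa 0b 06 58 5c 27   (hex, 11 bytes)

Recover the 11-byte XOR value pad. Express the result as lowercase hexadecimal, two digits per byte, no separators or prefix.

7df83658f490905c6d4d0d

Since ct = P ⊕ pad, XORing both sides with P gives pad = P ⊕ ct.
9d ^ e0 = 7d
9a ^ 62 = f8
7e ^ 48 = 36
fc ^ a4 = 58
20 ^ d4 = f4
3a ^ aa = 90
9b ^ 0b = 90
5a ^ 06 = 5c
35 ^ 58 = 6d
11 ^ 5c = 4d
2a ^ 27 = 0d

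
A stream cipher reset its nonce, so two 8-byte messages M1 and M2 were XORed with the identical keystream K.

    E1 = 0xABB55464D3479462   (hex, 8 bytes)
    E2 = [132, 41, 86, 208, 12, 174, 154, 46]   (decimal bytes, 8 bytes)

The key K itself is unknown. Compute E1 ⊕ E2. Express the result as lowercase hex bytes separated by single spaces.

E1 ⊕ E2 = (M1 ⊕ K) ⊕ (M2 ⊕ K) = M1 ⊕ M2 — the shared key cancels under XOR.
byte 0: ab xor 84 = 2f
byte 1: b5 xor 29 = 9c
byte 2: 54 xor 56 = 02
byte 3: 64 xor d0 = b4
byte 4: d3 xor 0c = df
byte 5: 47 xor ae = e9
byte 6: 94 xor 9a = 0e
byte 7: 62 xor 2e = 4c

2f 9c 02 b4 df e9 0e 4c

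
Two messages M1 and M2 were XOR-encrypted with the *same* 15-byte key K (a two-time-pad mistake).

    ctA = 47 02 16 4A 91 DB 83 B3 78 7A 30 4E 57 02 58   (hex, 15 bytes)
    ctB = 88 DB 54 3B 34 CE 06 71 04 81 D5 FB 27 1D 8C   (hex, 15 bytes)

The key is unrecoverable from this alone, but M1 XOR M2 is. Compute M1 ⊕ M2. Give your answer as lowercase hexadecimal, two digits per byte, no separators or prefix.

ctA ⊕ ctB = (M1 ⊕ K) ⊕ (M2 ⊕ K) = M1 ⊕ M2 — the shared key cancels under XOR.
47 ⊕ 88 = cf
02 ⊕ db = d9
16 ⊕ 54 = 42
4a ⊕ 3b = 71
91 ⊕ 34 = a5
db ⊕ ce = 15
83 ⊕ 06 = 85
b3 ⊕ 71 = c2
78 ⊕ 04 = 7c
7a ⊕ 81 = fb
30 ⊕ d5 = e5
4e ⊕ fb = b5
57 ⊕ 27 = 70
02 ⊕ 1d = 1f
58 ⊕ 8c = d4

cfd94271a51585c27cfbe5b5701fd4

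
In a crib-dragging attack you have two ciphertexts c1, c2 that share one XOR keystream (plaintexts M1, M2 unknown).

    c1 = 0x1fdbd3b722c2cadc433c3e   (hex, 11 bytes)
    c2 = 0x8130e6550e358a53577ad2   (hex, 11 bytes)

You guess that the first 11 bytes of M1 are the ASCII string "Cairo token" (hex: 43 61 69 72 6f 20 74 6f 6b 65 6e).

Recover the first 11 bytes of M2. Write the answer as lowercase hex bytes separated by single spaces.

dd 8a 5c 90 43 d7 34 e0 7f 23 82

First, c1 ⊕ c2 = (M1 ⊕ K) ⊕ (M2 ⊕ K) = M1 ⊕ M2, so the key drops out. Then M2 = (M1 ⊕ M2) ⊕ M1 over the first 11 bytes.
byte 0: (1f ⊕ 81) ⊕ 43 = 9e ⊕ 43 = dd
byte 1: (db ⊕ 30) ⊕ 61 = eb ⊕ 61 = 8a
byte 2: (d3 ⊕ e6) ⊕ 69 = 35 ⊕ 69 = 5c
byte 3: (b7 ⊕ 55) ⊕ 72 = e2 ⊕ 72 = 90
byte 4: (22 ⊕ 0e) ⊕ 6f = 2c ⊕ 6f = 43
byte 5: (c2 ⊕ 35) ⊕ 20 = f7 ⊕ 20 = d7
byte 6: (ca ⊕ 8a) ⊕ 74 = 40 ⊕ 74 = 34
byte 7: (dc ⊕ 53) ⊕ 6f = 8f ⊕ 6f = e0
byte 8: (43 ⊕ 57) ⊕ 6b = 14 ⊕ 6b = 7f
byte 9: (3c ⊕ 7a) ⊕ 65 = 46 ⊕ 65 = 23
byte 10: (3e ⊕ d2) ⊕ 6e = ec ⊕ 6e = 82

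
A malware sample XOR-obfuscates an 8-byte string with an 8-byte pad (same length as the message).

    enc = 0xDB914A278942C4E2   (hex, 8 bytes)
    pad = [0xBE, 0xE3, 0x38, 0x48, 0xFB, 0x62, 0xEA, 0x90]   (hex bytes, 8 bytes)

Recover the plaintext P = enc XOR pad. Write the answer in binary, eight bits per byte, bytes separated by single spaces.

byte 0: db XOR be = 65
byte 1: 91 XOR e3 = 72
byte 2: 4a XOR 38 = 72
byte 3: 27 XOR 48 = 6f
byte 4: 89 XOR fb = 72
byte 5: 42 XOR 62 = 20
byte 6: c4 XOR ea = 2e
byte 7: e2 XOR 90 = 72

01100101 01110010 01110010 01101111 01110010 00100000 00101110 01110010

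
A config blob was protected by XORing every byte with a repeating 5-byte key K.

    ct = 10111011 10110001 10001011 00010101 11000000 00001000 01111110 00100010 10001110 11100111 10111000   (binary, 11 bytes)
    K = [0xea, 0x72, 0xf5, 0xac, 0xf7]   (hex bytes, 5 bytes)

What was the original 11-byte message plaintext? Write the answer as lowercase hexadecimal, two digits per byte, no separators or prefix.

The 5-byte key repeats, so the effective keystream is ea 72 f5 ac f7 ea 72 f5 ac f7 ea.
byte 0: 10111011 ^ 11101010 = 01010001
byte 1: 10110001 ^ 01110010 = 11000011
byte 2: 10001011 ^ 11110101 = 01111110
byte 3: 00010101 ^ 10101100 = 10111001
byte 4: 11000000 ^ 11110111 = 00110111
byte 5: 00001000 ^ 11101010 = 11100010
byte 6: 01111110 ^ 01110010 = 00001100
byte 7: 00100010 ^ 11110101 = 11010111
byte 8: 10001110 ^ 10101100 = 00100010
byte 9: 11100111 ^ 11110111 = 00010000
byte 10: 10111000 ^ 11101010 = 01010010

51c37eb937e20cd7221052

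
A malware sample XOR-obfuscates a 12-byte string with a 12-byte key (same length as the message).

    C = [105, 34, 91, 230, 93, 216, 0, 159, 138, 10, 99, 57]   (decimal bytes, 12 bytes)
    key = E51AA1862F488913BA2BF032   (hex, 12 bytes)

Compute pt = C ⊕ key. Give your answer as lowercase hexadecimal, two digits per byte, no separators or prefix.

byte 0: 69 ^ e5 = 8c
byte 1: 22 ^ 1a = 38
byte 2: 5b ^ a1 = fa
byte 3: e6 ^ 86 = 60
byte 4: 5d ^ 2f = 72
byte 5: d8 ^ 48 = 90
byte 6: 00 ^ 89 = 89
byte 7: 9f ^ 13 = 8c
byte 8: 8a ^ ba = 30
byte 9: 0a ^ 2b = 21
byte 10: 63 ^ f0 = 93
byte 11: 39 ^ 32 = 0b

8c38fa607290898c3021930b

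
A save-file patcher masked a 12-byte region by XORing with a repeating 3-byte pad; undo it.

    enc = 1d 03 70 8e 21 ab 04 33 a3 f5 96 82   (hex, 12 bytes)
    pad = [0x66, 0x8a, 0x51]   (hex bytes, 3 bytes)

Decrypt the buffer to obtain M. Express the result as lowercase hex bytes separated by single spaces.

7b 89 21 e8 ab fa 62 b9 f2 93 1c d3

The 3-byte key repeats, so the effective keystream is 66 8a 51 66 8a 51 66 8a 51 66 8a 51.
byte 0: 1d xor 66 = 7b
byte 1: 03 xor 8a = 89
byte 2: 70 xor 51 = 21
byte 3: 8e xor 66 = e8
byte 4: 21 xor 8a = ab
byte 5: ab xor 51 = fa
byte 6: 04 xor 66 = 62
byte 7: 33 xor 8a = b9
byte 8: a3 xor 51 = f2
byte 9: f5 xor 66 = 93
byte 10: 96 xor 8a = 1c
byte 11: 82 xor 51 = d3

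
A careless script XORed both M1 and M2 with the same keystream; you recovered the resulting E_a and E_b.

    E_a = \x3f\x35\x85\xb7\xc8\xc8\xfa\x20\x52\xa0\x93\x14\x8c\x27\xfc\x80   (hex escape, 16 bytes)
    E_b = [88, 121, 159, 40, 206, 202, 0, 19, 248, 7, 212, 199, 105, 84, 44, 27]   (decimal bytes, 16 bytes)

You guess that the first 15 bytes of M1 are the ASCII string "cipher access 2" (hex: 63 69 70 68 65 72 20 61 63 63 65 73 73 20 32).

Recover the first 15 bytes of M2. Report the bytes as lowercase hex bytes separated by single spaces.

First, E_a ⊕ E_b = (M1 ⊕ K) ⊕ (M2 ⊕ K) = M1 ⊕ M2, so the key drops out. Then M2 = (M1 ⊕ M2) ⊕ M1 over the first 15 bytes.
byte 0: (3f ⊕ 58) ⊕ 63 = 67 ⊕ 63 = 04
byte 1: (35 ⊕ 79) ⊕ 69 = 4c ⊕ 69 = 25
byte 2: (85 ⊕ 9f) ⊕ 70 = 1a ⊕ 70 = 6a
byte 3: (b7 ⊕ 28) ⊕ 68 = 9f ⊕ 68 = f7
byte 4: (c8 ⊕ ce) ⊕ 65 = 06 ⊕ 65 = 63
byte 5: (c8 ⊕ ca) ⊕ 72 = 02 ⊕ 72 = 70
byte 6: (fa ⊕ 00) ⊕ 20 = fa ⊕ 20 = da
byte 7: (20 ⊕ 13) ⊕ 61 = 33 ⊕ 61 = 52
byte 8: (52 ⊕ f8) ⊕ 63 = aa ⊕ 63 = c9
byte 9: (a0 ⊕ 07) ⊕ 63 = a7 ⊕ 63 = c4
byte 10: (93 ⊕ d4) ⊕ 65 = 47 ⊕ 65 = 22
byte 11: (14 ⊕ c7) ⊕ 73 = d3 ⊕ 73 = a0
byte 12: (8c ⊕ 69) ⊕ 73 = e5 ⊕ 73 = 96
byte 13: (27 ⊕ 54) ⊕ 20 = 73 ⊕ 20 = 53
byte 14: (fc ⊕ 2c) ⊕ 32 = d0 ⊕ 32 = e2

04 25 6a f7 63 70 da 52 c9 c4 22 a0 96 53 e2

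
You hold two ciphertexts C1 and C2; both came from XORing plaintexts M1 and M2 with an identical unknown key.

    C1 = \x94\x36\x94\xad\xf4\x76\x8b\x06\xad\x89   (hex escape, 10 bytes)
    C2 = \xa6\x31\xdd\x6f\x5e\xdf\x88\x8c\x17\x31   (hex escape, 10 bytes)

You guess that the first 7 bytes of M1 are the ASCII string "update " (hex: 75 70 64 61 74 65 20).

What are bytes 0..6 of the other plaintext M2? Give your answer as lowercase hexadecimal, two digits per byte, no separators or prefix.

First, C1 ⊕ C2 = (M1 ⊕ K) ⊕ (M2 ⊕ K) = M1 ⊕ M2, so the key drops out. Then M2 = (M1 ⊕ M2) ⊕ M1 over the first 7 bytes.
byte 0: (94 ^ a6) ^ 75 = 32 ^ 75 = 47
byte 1: (36 ^ 31) ^ 70 = 07 ^ 70 = 77
byte 2: (94 ^ dd) ^ 64 = 49 ^ 64 = 2d
byte 3: (ad ^ 6f) ^ 61 = c2 ^ 61 = a3
byte 4: (f4 ^ 5e) ^ 74 = aa ^ 74 = de
byte 5: (76 ^ df) ^ 65 = a9 ^ 65 = cc
byte 6: (8b ^ 88) ^ 20 = 03 ^ 20 = 23

47772da3decc23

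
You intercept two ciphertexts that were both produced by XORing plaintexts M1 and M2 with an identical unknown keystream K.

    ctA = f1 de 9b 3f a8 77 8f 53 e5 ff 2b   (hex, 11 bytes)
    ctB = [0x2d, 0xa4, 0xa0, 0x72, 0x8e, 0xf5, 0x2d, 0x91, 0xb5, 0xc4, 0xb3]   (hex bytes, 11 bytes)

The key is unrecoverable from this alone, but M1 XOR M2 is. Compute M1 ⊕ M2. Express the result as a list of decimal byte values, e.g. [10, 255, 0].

[220, 122, 59, 77, 38, 130, 162, 194, 80, 59, 152]

ctA ⊕ ctB = (M1 ⊕ K) ⊕ (M2 ⊕ K) = M1 ⊕ M2 — the shared key cancels under XOR.
f1 XOR 2d = dc
de XOR a4 = 7a
9b XOR a0 = 3b
3f XOR 72 = 4d
a8 XOR 8e = 26
77 XOR f5 = 82
8f XOR 2d = a2
53 XOR 91 = c2
e5 XOR b5 = 50
ff XOR c4 = 3b
2b XOR b3 = 98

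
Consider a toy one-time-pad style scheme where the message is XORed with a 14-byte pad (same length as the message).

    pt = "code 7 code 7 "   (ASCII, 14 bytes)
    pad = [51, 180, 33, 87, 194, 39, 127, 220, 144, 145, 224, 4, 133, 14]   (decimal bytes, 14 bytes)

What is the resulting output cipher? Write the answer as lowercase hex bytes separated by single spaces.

63 ⊕ 33 = 50
6f ⊕ b4 = db
64 ⊕ 21 = 45
65 ⊕ 57 = 32
20 ⊕ c2 = e2
37 ⊕ 27 = 10
20 ⊕ 7f = 5f
63 ⊕ dc = bf
6f ⊕ 90 = ff
64 ⊕ 91 = f5
65 ⊕ e0 = 85
20 ⊕ 04 = 24
37 ⊕ 85 = b2
20 ⊕ 0e = 2e

50 db 45 32 e2 10 5f bf ff f5 85 24 b2 2e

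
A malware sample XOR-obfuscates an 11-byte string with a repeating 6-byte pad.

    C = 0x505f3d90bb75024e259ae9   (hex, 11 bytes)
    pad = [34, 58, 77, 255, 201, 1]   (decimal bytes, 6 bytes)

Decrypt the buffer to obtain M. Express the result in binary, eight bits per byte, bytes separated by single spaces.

01110010 01100101 01110000 01101111 01110010 01110100 00100000 01110100 01101000 01100101 00100000

The 6-byte key repeats, so the effective keystream is 22 3a 4d ff c9 01 22 3a 4d ff c9.
byte 0:  80 XOR  34 = 114
byte 1:  95 XOR  58 = 101
byte 2:  61 XOR  77 = 112
byte 3: 144 XOR 255 = 111
byte 4: 187 XOR 201 = 114
byte 5: 117 XOR   1 = 116
byte 6:   2 XOR  34 =  32
byte 7:  78 XOR  58 = 116
byte 8:  37 XOR  77 = 104
byte 9: 154 XOR 255 = 101
byte 10: 233 XOR 201 =  32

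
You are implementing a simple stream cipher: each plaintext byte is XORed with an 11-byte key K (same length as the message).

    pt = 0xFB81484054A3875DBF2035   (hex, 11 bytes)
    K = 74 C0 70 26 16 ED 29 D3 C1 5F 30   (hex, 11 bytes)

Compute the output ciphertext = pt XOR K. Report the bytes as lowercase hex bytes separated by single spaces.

8f 41 38 66 42 4e ae 8e 7e 7f 05

XOR is its own inverse, so applying the key byte-wise gives the result directly.
byte 0: fb XOR 74 = 8f
byte 1: 81 XOR c0 = 41
byte 2: 48 XOR 70 = 38
byte 3: 40 XOR 26 = 66
byte 4: 54 XOR 16 = 42
byte 5: a3 XOR ed = 4e
byte 6: 87 XOR 29 = ae
byte 7: 5d XOR d3 = 8e
byte 8: bf XOR c1 = 7e
byte 9: 20 XOR 5f = 7f
byte 10: 35 XOR 30 = 05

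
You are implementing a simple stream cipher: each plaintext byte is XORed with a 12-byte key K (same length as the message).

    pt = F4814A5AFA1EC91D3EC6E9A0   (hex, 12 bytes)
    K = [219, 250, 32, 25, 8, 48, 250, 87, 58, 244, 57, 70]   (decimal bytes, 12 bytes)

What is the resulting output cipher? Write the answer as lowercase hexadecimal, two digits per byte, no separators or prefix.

f4 XOR db = 2f
81 XOR fa = 7b
4a XOR 20 = 6a
5a XOR 19 = 43
fa XOR 08 = f2
1e XOR 30 = 2e
c9 XOR fa = 33
1d XOR 57 = 4a
3e XOR 3a = 04
c6 XOR f4 = 32
e9 XOR 39 = d0
a0 XOR 46 = e6

2f7b6a43f22e334a0432d0e6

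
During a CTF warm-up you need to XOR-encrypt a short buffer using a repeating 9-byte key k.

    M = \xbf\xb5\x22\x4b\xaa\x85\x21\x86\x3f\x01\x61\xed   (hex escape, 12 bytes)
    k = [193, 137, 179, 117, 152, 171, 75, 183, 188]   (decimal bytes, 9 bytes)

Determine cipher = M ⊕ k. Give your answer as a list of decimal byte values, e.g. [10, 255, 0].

[126, 60, 145, 62, 50, 46, 106, 49, 131, 192, 232, 94]

The 9-byte key repeats, so the effective keystream is c1 89 b3 75 98 ab 4b b7 bc c1 89 b3.
byte 0: 10111111 ^ 11000001 = 01111110
byte 1: 10110101 ^ 10001001 = 00111100
byte 2: 00100010 ^ 10110011 = 10010001
byte 3: 01001011 ^ 01110101 = 00111110
byte 4: 10101010 ^ 10011000 = 00110010
byte 5: 10000101 ^ 10101011 = 00101110
byte 6: 00100001 ^ 01001011 = 01101010
byte 7: 10000110 ^ 10110111 = 00110001
byte 8: 00111111 ^ 10111100 = 10000011
byte 9: 00000001 ^ 11000001 = 11000000
byte 10: 01100001 ^ 10001001 = 11101000
byte 11: 11101101 ^ 10110011 = 01011110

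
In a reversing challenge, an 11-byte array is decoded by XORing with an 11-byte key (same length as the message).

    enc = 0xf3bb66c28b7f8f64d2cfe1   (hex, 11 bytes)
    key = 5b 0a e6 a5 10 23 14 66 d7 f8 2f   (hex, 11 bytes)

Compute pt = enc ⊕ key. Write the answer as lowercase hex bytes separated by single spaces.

a8 b1 80 67 9b 5c 9b 02 05 37 ce

XOR is its own inverse, so applying the key byte-wise gives the result directly.
byte 0: f3 ⊕ 5b = a8
byte 1: bb ⊕ 0a = b1
byte 2: 66 ⊕ e6 = 80
byte 3: c2 ⊕ a5 = 67
byte 4: 8b ⊕ 10 = 9b
byte 5: 7f ⊕ 23 = 5c
byte 6: 8f ⊕ 14 = 9b
byte 7: 64 ⊕ 66 = 02
byte 8: d2 ⊕ d7 = 05
byte 9: cf ⊕ f8 = 37
byte 10: e1 ⊕ 2f = ce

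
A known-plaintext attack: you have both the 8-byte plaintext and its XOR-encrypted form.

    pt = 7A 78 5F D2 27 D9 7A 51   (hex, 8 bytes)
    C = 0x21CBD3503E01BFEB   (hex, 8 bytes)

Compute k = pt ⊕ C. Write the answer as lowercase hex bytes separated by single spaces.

Since C = pt ⊕ k, XORing both sides with pt gives k = pt ⊕ C.
7a ⊕ 21 = 5b
78 ⊕ cb = b3
5f ⊕ d3 = 8c
d2 ⊕ 50 = 82
27 ⊕ 3e = 19
d9 ⊕ 01 = d8
7a ⊕ bf = c5
51 ⊕ eb = ba

5b b3 8c 82 19 d8 c5 ba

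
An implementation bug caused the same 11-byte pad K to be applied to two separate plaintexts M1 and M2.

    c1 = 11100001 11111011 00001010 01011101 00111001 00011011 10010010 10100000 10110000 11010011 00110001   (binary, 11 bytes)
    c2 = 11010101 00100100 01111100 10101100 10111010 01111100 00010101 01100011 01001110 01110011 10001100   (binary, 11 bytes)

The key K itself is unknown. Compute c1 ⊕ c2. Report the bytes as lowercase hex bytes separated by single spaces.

34 df 76 f1 83 67 87 c3 fe a0 bd

c1 ⊕ c2 = (M1 ⊕ K) ⊕ (M2 ⊕ K) = M1 ⊕ M2 — the shared key cancels under XOR.
e1 XOR d5 = 34
fb XOR 24 = df
0a XOR 7c = 76
5d XOR ac = f1
39 XOR ba = 83
1b XOR 7c = 67
92 XOR 15 = 87
a0 XOR 63 = c3
b0 XOR 4e = fe
d3 XOR 73 = a0
31 XOR 8c = bd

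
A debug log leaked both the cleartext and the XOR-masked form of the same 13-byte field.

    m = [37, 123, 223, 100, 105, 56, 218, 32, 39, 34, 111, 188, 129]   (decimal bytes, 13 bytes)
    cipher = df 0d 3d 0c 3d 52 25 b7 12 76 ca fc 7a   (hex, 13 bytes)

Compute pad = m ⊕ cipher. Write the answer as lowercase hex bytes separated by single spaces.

fa 76 e2 68 54 6a ff 97 35 54 a5 40 fb

Since cipher = m ⊕ pad, XORing both sides with m gives pad = m ⊕ cipher.
25 XOR df = fa
7b XOR 0d = 76
df XOR 3d = e2
64 XOR 0c = 68
69 XOR 3d = 54
38 XOR 52 = 6a
da XOR 25 = ff
20 XOR b7 = 97
27 XOR 12 = 35
22 XOR 76 = 54
6f XOR ca = a5
bc XOR fc = 40
81 XOR 7a = fb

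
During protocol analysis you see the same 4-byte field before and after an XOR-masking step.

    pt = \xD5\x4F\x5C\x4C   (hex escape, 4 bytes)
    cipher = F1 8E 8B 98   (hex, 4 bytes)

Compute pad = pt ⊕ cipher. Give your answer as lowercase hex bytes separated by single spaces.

24 c1 d7 d4

Since cipher = pt ⊕ pad, XORing both sides with pt gives pad = pt ⊕ cipher.
byte 0: d5 XOR f1 = 24
byte 1: 4f XOR 8e = c1
byte 2: 5c XOR 8b = d7
byte 3: 4c XOR 98 = d4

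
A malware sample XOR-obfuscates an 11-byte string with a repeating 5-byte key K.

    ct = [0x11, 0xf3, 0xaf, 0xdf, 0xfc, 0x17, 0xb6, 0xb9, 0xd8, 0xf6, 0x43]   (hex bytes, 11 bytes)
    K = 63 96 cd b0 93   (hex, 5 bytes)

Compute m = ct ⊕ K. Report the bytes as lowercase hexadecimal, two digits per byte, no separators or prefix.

7265626f6f742074686520

The 5-byte key repeats, so the effective keystream is 63 96 cd b0 93 63 96 cd b0 93 63.
byte 0: 11 ^ 63 = 72
byte 1: f3 ^ 96 = 65
byte 2: af ^ cd = 62
byte 3: df ^ b0 = 6f
byte 4: fc ^ 93 = 6f
byte 5: 17 ^ 63 = 74
byte 6: b6 ^ 96 = 20
byte 7: b9 ^ cd = 74
byte 8: d8 ^ b0 = 68
byte 9: f6 ^ 93 = 65
byte 10: 43 ^ 63 = 20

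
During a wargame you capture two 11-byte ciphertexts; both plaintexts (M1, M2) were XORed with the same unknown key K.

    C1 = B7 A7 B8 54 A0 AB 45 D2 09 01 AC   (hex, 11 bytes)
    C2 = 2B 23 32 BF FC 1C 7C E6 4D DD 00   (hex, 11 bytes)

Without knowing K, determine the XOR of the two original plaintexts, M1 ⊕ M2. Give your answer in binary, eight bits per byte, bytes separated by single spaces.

C1 ⊕ C2 = (M1 ⊕ K) ⊕ (M2 ⊕ K) = M1 ⊕ M2 — the shared key cancels under XOR.
b7 ⊕ 2b = 9c
a7 ⊕ 23 = 84
b8 ⊕ 32 = 8a
54 ⊕ bf = eb
a0 ⊕ fc = 5c
ab ⊕ 1c = b7
45 ⊕ 7c = 39
d2 ⊕ e6 = 34
09 ⊕ 4d = 44
01 ⊕ dd = dc
ac ⊕ 00 = ac

10011100 10000100 10001010 11101011 01011100 10110111 00111001 00110100 01000100 11011100 10101100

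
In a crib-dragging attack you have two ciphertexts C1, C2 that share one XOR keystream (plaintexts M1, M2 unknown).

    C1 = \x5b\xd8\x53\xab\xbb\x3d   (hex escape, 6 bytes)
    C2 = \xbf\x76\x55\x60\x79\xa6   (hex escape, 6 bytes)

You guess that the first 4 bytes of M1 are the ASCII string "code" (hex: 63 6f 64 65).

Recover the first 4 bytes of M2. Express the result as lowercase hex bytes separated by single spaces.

87 c1 62 ae

First, C1 ⊕ C2 = (M1 ⊕ K) ⊕ (M2 ⊕ K) = M1 ⊕ M2, so the key drops out. Then M2 = (M1 ⊕ M2) ⊕ M1 over the first 4 bytes.
byte 0: (5b ^ bf) ^ 63 = e4 ^ 63 = 87
byte 1: (d8 ^ 76) ^ 6f = ae ^ 6f = c1
byte 2: (53 ^ 55) ^ 64 = 06 ^ 64 = 62
byte 3: (ab ^ 60) ^ 65 = cb ^ 65 = ae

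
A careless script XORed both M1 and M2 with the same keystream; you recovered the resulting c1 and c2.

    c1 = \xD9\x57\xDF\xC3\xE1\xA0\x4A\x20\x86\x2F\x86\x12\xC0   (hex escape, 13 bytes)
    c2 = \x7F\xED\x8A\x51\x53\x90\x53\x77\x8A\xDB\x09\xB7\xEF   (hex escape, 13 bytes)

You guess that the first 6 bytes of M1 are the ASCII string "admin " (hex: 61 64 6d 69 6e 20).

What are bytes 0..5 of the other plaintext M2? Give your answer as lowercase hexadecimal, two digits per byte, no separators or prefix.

First, c1 ⊕ c2 = (M1 ⊕ K) ⊕ (M2 ⊕ K) = M1 ⊕ M2, so the key drops out. Then M2 = (M1 ⊕ M2) ⊕ M1 over the first 6 bytes.
byte 0: (d9 ⊕ 7f) ⊕ 61 = a6 ⊕ 61 = c7
byte 1: (57 ⊕ ed) ⊕ 64 = ba ⊕ 64 = de
byte 2: (df ⊕ 8a) ⊕ 6d = 55 ⊕ 6d = 38
byte 3: (c3 ⊕ 51) ⊕ 69 = 92 ⊕ 69 = fb
byte 4: (e1 ⊕ 53) ⊕ 6e = b2 ⊕ 6e = dc
byte 5: (a0 ⊕ 90) ⊕ 20 = 30 ⊕ 20 = 10

c7de38fbdc10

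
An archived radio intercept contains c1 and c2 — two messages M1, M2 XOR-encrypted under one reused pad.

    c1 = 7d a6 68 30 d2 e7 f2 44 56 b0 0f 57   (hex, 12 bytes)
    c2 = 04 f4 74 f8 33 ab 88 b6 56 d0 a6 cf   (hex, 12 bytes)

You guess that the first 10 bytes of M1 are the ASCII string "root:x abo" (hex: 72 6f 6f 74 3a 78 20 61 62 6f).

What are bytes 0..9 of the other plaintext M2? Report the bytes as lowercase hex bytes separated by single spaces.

First, c1 ⊕ c2 = (M1 ⊕ K) ⊕ (M2 ⊕ K) = M1 ⊕ M2, so the key drops out. Then M2 = (M1 ⊕ M2) ⊕ M1 over the first 10 bytes.
byte 0: (7d XOR 04) XOR 72 = 79 XOR 72 = 0b
byte 1: (a6 XOR f4) XOR 6f = 52 XOR 6f = 3d
byte 2: (68 XOR 74) XOR 6f = 1c XOR 6f = 73
byte 3: (30 XOR f8) XOR 74 = c8 XOR 74 = bc
byte 4: (d2 XOR 33) XOR 3a = e1 XOR 3a = db
byte 5: (e7 XOR ab) XOR 78 = 4c XOR 78 = 34
byte 6: (f2 XOR 88) XOR 20 = 7a XOR 20 = 5a
byte 7: (44 XOR b6) XOR 61 = f2 XOR 61 = 93
byte 8: (56 XOR 56) XOR 62 = 00 XOR 62 = 62
byte 9: (b0 XOR d0) XOR 6f = 60 XOR 6f = 0f

0b 3d 73 bc db 34 5a 93 62 0f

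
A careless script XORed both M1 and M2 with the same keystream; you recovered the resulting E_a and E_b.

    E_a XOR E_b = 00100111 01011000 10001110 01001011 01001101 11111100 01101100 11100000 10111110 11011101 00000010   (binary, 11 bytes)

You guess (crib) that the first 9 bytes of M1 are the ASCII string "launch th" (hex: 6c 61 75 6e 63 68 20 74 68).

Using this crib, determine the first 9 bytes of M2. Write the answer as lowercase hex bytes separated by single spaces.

Since E_a ⊕ E_b = M1 ⊕ M2, XORing with the guessed M1 bytes yields the corresponding M2 bytes: M2 = (E_a ⊕ E_b) ⊕ M1.
00100111 XOR 01101100 = 01001011
01011000 XOR 01100001 = 00111001
10001110 XOR 01110101 = 11111011
01001011 XOR 01101110 = 00100101
01001101 XOR 01100011 = 00101110
11111100 XOR 01101000 = 10010100
01101100 XOR 00100000 = 01001100
11100000 XOR 01110100 = 10010100
10111110 XOR 01101000 = 11010110

4b 39 fb 25 2e 94 4c 94 d6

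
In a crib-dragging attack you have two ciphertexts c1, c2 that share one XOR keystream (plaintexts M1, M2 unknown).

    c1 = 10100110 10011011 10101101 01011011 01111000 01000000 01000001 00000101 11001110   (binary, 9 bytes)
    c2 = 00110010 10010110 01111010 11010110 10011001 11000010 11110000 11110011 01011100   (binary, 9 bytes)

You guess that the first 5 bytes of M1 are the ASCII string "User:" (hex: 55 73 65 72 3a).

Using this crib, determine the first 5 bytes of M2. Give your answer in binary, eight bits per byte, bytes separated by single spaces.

11000001 01111110 10110010 11111111 11011011

First, c1 ⊕ c2 = (M1 ⊕ K) ⊕ (M2 ⊕ K) = M1 ⊕ M2, so the key drops out. Then M2 = (M1 ⊕ M2) ⊕ M1 over the first 5 bytes.
byte 0: (a6 xor 32) xor 55 = 94 xor 55 = c1
byte 1: (9b xor 96) xor 73 = 0d xor 73 = 7e
byte 2: (ad xor 7a) xor 65 = d7 xor 65 = b2
byte 3: (5b xor d6) xor 72 = 8d xor 72 = ff
byte 4: (78 xor 99) xor 3a = e1 xor 3a = db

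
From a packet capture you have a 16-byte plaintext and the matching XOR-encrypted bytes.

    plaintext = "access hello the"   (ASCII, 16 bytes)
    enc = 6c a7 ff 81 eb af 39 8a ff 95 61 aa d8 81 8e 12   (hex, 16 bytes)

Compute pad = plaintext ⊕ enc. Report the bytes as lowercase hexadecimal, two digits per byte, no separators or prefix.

0dc49ce498dc19e29af90dc5f8f5e677

Since enc = plaintext ⊕ pad, XORing both sides with plaintext gives pad = plaintext ⊕ enc.
byte 0: 61 xor 6c = 0d
byte 1: 63 xor a7 = c4
byte 2: 63 xor ff = 9c
byte 3: 65 xor 81 = e4
byte 4: 73 xor eb = 98
byte 5: 73 xor af = dc
byte 6: 20 xor 39 = 19
byte 7: 68 xor 8a = e2
byte 8: 65 xor ff = 9a
byte 9: 6c xor 95 = f9
byte 10: 6c xor 61 = 0d
byte 11: 6f xor aa = c5
byte 12: 20 xor d8 = f8
byte 13: 74 xor 81 = f5
byte 14: 68 xor 8e = e6
byte 15: 65 xor 12 = 77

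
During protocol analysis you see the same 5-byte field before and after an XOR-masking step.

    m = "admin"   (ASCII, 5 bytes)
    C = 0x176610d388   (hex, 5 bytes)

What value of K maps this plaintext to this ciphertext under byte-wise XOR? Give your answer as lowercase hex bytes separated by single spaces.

76 02 7d ba e6

Since C = m ⊕ K, XORing both sides with m gives K = m ⊕ C.
 97 xor  23 = 118
100 xor 102 =   2
109 xor  16 = 125
105 xor 211 = 186
110 xor 136 = 230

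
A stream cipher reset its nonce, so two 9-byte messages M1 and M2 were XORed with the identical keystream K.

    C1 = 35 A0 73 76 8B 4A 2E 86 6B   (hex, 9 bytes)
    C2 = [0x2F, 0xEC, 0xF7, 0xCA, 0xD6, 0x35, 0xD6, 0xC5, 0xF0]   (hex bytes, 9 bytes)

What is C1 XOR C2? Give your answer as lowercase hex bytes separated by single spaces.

1a 4c 84 bc 5d 7f f8 43 9b

C1 ⊕ C2 = (M1 ⊕ K) ⊕ (M2 ⊕ K) = M1 ⊕ M2 — the shared key cancels under XOR.
35 ^ 2f = 1a
a0 ^ ec = 4c
73 ^ f7 = 84
76 ^ ca = bc
8b ^ d6 = 5d
4a ^ 35 = 7f
2e ^ d6 = f8
86 ^ c5 = 43
6b ^ f0 = 9b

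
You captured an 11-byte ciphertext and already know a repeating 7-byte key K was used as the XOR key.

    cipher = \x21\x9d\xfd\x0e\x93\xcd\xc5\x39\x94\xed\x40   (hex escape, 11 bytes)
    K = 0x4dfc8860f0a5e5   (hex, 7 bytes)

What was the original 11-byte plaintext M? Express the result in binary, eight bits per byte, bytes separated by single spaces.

01101100 01100001 01110101 01101110 01100011 01101000 00100000 01110100 01101000 01100101 00100000

The 7-byte key repeats, so the effective keystream is 4d fc 88 60 f0 a5 e5 4d fc 88 60.
byte 0: 21 XOR 4d = 6c
byte 1: 9d XOR fc = 61
byte 2: fd XOR 88 = 75
byte 3: 0e XOR 60 = 6e
byte 4: 93 XOR f0 = 63
byte 5: cd XOR a5 = 68
byte 6: c5 XOR e5 = 20
byte 7: 39 XOR 4d = 74
byte 8: 94 XOR fc = 68
byte 9: ed XOR 88 = 65
byte 10: 40 XOR 60 = 20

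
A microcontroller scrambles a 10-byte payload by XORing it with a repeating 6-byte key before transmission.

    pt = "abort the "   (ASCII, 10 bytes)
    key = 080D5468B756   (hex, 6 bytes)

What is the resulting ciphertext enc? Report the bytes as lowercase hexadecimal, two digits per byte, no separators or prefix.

696f3b1ac3767c653148

The 6-byte key repeats, so the effective keystream is 08 0d 54 68 b7 56 08 0d 54 68.
byte 0:  97 ⊕   8 = 105
byte 1:  98 ⊕  13 = 111
byte 2: 111 ⊕  84 =  59
byte 3: 114 ⊕ 104 =  26
byte 4: 116 ⊕ 183 = 195
byte 5:  32 ⊕  86 = 118
byte 6: 116 ⊕   8 = 124
byte 7: 104 ⊕  13 = 101
byte 8: 101 ⊕  84 =  49
byte 9:  32 ⊕ 104 =  72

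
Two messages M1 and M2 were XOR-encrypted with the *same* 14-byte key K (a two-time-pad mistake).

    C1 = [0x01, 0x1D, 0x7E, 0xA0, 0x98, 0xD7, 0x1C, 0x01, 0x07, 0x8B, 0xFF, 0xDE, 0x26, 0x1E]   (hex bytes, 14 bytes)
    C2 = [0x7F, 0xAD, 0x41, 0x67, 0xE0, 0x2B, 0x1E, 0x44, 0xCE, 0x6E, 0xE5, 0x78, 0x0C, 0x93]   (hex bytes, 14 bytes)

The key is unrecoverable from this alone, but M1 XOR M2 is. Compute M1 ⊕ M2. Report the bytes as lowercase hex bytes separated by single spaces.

C1 ⊕ C2 = (M1 ⊕ K) ⊕ (M2 ⊕ K) = M1 ⊕ M2 — the shared key cancels under XOR.
01 XOR 7f = 7e
1d XOR ad = b0
7e XOR 41 = 3f
a0 XOR 67 = c7
98 XOR e0 = 78
d7 XOR 2b = fc
1c XOR 1e = 02
01 XOR 44 = 45
07 XOR ce = c9
8b XOR 6e = e5
ff XOR e5 = 1a
de XOR 78 = a6
26 XOR 0c = 2a
1e XOR 93 = 8d

7e b0 3f c7 78 fc 02 45 c9 e5 1a a6 2a 8d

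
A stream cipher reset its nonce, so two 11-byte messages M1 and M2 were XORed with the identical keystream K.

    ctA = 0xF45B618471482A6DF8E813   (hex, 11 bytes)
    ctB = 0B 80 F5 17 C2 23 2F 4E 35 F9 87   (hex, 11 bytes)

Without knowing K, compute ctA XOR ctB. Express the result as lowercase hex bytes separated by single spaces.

ctA ⊕ ctB = (M1 ⊕ K) ⊕ (M2 ⊕ K) = M1 ⊕ M2 — the shared key cancels under XOR.
f4 ^ 0b = ff
5b ^ 80 = db
61 ^ f5 = 94
84 ^ 17 = 93
71 ^ c2 = b3
48 ^ 23 = 6b
2a ^ 2f = 05
6d ^ 4e = 23
f8 ^ 35 = cd
e8 ^ f9 = 11
13 ^ 87 = 94

ff db 94 93 b3 6b 05 23 cd 11 94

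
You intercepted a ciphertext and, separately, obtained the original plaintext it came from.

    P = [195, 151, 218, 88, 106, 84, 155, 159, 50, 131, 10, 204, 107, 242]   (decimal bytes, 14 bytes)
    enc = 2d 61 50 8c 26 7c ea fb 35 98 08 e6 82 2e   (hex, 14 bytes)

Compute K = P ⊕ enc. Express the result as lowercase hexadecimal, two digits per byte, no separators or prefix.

Since enc = P ⊕ K, XORing both sides with P gives K = P ⊕ enc.
byte 0: c3 ^ 2d = ee
byte 1: 97 ^ 61 = f6
byte 2: da ^ 50 = 8a
byte 3: 58 ^ 8c = d4
byte 4: 6a ^ 26 = 4c
byte 5: 54 ^ 7c = 28
byte 6: 9b ^ ea = 71
byte 7: 9f ^ fb = 64
byte 8: 32 ^ 35 = 07
byte 9: 83 ^ 98 = 1b
byte 10: 0a ^ 08 = 02
byte 11: cc ^ e6 = 2a
byte 12: 6b ^ 82 = e9
byte 13: f2 ^ 2e = dc

eef68ad44c287164071b022ae9dc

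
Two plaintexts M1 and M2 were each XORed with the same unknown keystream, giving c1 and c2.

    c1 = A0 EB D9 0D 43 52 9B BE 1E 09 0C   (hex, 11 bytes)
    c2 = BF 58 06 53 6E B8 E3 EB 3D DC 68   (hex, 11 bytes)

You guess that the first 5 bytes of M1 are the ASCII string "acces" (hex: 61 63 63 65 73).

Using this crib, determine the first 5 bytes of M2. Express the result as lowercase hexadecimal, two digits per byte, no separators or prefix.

7ed0bc3b5e

First, c1 ⊕ c2 = (M1 ⊕ K) ⊕ (M2 ⊕ K) = M1 ⊕ M2, so the key drops out. Then M2 = (M1 ⊕ M2) ⊕ M1 over the first 5 bytes.
byte 0: (a0 ⊕ bf) ⊕ 61 = 1f ⊕ 61 = 7e
byte 1: (eb ⊕ 58) ⊕ 63 = b3 ⊕ 63 = d0
byte 2: (d9 ⊕ 06) ⊕ 63 = df ⊕ 63 = bc
byte 3: (0d ⊕ 53) ⊕ 65 = 5e ⊕ 65 = 3b
byte 4: (43 ⊕ 6e) ⊕ 73 = 2d ⊕ 73 = 5e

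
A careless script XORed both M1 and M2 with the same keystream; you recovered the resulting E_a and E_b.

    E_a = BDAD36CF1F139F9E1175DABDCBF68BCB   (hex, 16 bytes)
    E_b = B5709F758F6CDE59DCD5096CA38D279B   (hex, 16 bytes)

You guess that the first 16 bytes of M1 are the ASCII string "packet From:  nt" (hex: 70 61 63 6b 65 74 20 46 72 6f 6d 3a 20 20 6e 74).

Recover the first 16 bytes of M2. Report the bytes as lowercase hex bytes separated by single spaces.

First, E_a ⊕ E_b = (M1 ⊕ K) ⊕ (M2 ⊕ K) = M1 ⊕ M2, so the key drops out. Then M2 = (M1 ⊕ M2) ⊕ M1 over the first 16 bytes.
byte 0: (bd xor b5) xor 70 = 08 xor 70 = 78
byte 1: (ad xor 70) xor 61 = dd xor 61 = bc
byte 2: (36 xor 9f) xor 63 = a9 xor 63 = ca
byte 3: (cf xor 75) xor 6b = ba xor 6b = d1
byte 4: (1f xor 8f) xor 65 = 90 xor 65 = f5
byte 5: (13 xor 6c) xor 74 = 7f xor 74 = 0b
byte 6: (9f xor de) xor 20 = 41 xor 20 = 61
byte 7: (9e xor 59) xor 46 = c7 xor 46 = 81
byte 8: (11 xor dc) xor 72 = cd xor 72 = bf
byte 9: (75 xor d5) xor 6f = a0 xor 6f = cf
byte 10: (da xor 09) xor 6d = d3 xor 6d = be
byte 11: (bd xor 6c) xor 3a = d1 xor 3a = eb
byte 12: (cb xor a3) xor 20 = 68 xor 20 = 48
byte 13: (f6 xor 8d) xor 20 = 7b xor 20 = 5b
byte 14: (8b xor 27) xor 6e = ac xor 6e = c2
byte 15: (cb xor 9b) xor 74 = 50 xor 74 = 24

78 bc ca d1 f5 0b 61 81 bf cf be eb 48 5b c2 24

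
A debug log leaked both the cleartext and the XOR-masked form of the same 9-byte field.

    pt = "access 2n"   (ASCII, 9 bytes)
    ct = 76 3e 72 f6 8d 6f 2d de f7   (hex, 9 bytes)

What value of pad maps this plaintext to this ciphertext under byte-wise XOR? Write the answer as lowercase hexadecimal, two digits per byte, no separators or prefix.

Since ct = pt ⊕ pad, XORing both sides with pt gives pad = pt ⊕ ct.
byte 0: 61 XOR 76 = 17
byte 1: 63 XOR 3e = 5d
byte 2: 63 XOR 72 = 11
byte 3: 65 XOR f6 = 93
byte 4: 73 XOR 8d = fe
byte 5: 73 XOR 6f = 1c
byte 6: 20 XOR 2d = 0d
byte 7: 32 XOR de = ec
byte 8: 6e XOR f7 = 99

175d1193fe1c0dec99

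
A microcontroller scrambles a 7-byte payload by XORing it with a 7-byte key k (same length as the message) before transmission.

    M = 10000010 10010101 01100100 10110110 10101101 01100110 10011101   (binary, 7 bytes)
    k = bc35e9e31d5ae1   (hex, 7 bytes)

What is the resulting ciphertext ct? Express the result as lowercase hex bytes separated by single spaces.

3e a0 8d 55 b0 3c 7c

XOR is its own inverse, so applying the key byte-wise gives the result directly.
byte 0: 82 xor bc = 3e
byte 1: 95 xor 35 = a0
byte 2: 64 xor e9 = 8d
byte 3: b6 xor e3 = 55
byte 4: ad xor 1d = b0
byte 5: 66 xor 5a = 3c
byte 6: 9d xor e1 = 7c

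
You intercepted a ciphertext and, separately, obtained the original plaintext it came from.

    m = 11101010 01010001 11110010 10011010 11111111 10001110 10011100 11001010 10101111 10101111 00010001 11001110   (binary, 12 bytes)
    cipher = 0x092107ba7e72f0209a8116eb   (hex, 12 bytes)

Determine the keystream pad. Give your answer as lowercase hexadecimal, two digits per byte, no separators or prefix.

e370f52081fc6cea352e0725

Since cipher = m ⊕ pad, XORing both sides with m gives pad = m ⊕ cipher.
byte 0: ea ^ 09 = e3
byte 1: 51 ^ 21 = 70
byte 2: f2 ^ 07 = f5
byte 3: 9a ^ ba = 20
byte 4: ff ^ 7e = 81
byte 5: 8e ^ 72 = fc
byte 6: 9c ^ f0 = 6c
byte 7: ca ^ 20 = ea
byte 8: af ^ 9a = 35
byte 9: af ^ 81 = 2e
byte 10: 11 ^ 16 = 07
byte 11: ce ^ eb = 25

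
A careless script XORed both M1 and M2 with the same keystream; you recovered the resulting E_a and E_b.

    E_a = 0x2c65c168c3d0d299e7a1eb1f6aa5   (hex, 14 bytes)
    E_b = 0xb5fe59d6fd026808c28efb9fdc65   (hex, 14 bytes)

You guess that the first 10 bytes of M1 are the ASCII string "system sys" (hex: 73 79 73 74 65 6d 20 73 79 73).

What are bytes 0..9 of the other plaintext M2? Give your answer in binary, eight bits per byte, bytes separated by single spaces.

11101010 11100010 11101011 11001010 01011011 10111111 10011010 11100010 01011100 01011100

First, E_a ⊕ E_b = (M1 ⊕ K) ⊕ (M2 ⊕ K) = M1 ⊕ M2, so the key drops out. Then M2 = (M1 ⊕ M2) ⊕ M1 over the first 10 bytes.
byte 0: (2c XOR b5) XOR 73 = 99 XOR 73 = ea
byte 1: (65 XOR fe) XOR 79 = 9b XOR 79 = e2
byte 2: (c1 XOR 59) XOR 73 = 98 XOR 73 = eb
byte 3: (68 XOR d6) XOR 74 = be XOR 74 = ca
byte 4: (c3 XOR fd) XOR 65 = 3e XOR 65 = 5b
byte 5: (d0 XOR 02) XOR 6d = d2 XOR 6d = bf
byte 6: (d2 XOR 68) XOR 20 = ba XOR 20 = 9a
byte 7: (99 XOR 08) XOR 73 = 91 XOR 73 = e2
byte 8: (e7 XOR c2) XOR 79 = 25 XOR 79 = 5c
byte 9: (a1 XOR 8e) XOR 73 = 2f XOR 73 = 5c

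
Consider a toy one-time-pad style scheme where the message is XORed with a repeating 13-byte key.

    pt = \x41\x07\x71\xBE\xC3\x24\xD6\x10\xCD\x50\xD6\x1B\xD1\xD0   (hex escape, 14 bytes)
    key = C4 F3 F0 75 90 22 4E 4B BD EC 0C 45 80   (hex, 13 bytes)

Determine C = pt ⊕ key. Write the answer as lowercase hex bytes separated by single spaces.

The 13-byte key repeats, so the effective keystream is c4 f3 f0 75 90 22 4e 4b bd ec 0c 45 80 c4.
byte 0: 01000001 ⊕ 11000100 = 10000101
byte 1: 00000111 ⊕ 11110011 = 11110100
byte 2: 01110001 ⊕ 11110000 = 10000001
byte 3: 10111110 ⊕ 01110101 = 11001011
byte 4: 11000011 ⊕ 10010000 = 01010011
byte 5: 00100100 ⊕ 00100010 = 00000110
byte 6: 11010110 ⊕ 01001110 = 10011000
byte 7: 00010000 ⊕ 01001011 = 01011011
byte 8: 11001101 ⊕ 10111101 = 01110000
byte 9: 01010000 ⊕ 11101100 = 10111100
byte 10: 11010110 ⊕ 00001100 = 11011010
byte 11: 00011011 ⊕ 01000101 = 01011110
byte 12: 11010001 ⊕ 10000000 = 01010001
byte 13: 11010000 ⊕ 11000100 = 00010100

85 f4 81 cb 53 06 98 5b 70 bc da 5e 51 14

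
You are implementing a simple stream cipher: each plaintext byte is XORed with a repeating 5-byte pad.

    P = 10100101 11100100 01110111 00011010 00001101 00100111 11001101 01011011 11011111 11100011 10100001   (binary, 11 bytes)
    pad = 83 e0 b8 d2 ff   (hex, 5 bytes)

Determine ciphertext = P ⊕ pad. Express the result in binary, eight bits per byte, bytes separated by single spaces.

The 5-byte key repeats, so the effective keystream is 83 e0 b8 d2 ff 83 e0 b8 d2 ff 83.
byte 0: a5 XOR 83 = 26
byte 1: e4 XOR e0 = 04
byte 2: 77 XOR b8 = cf
byte 3: 1a XOR d2 = c8
byte 4: 0d XOR ff = f2
byte 5: 27 XOR 83 = a4
byte 6: cd XOR e0 = 2d
byte 7: 5b XOR b8 = e3
byte 8: df XOR d2 = 0d
byte 9: e3 XOR ff = 1c
byte 10: a1 XOR 83 = 22

00100110 00000100 11001111 11001000 11110010 10100100 00101101 11100011 00001101 00011100 00100010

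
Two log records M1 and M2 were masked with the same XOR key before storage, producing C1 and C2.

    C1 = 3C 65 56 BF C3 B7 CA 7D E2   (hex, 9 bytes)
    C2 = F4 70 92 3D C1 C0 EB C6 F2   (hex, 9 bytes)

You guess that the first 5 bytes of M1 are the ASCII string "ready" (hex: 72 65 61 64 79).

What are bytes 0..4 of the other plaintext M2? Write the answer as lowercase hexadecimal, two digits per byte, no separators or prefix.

ba70a5e67b

First, C1 ⊕ C2 = (M1 ⊕ K) ⊕ (M2 ⊕ K) = M1 ⊕ M2, so the key drops out. Then M2 = (M1 ⊕ M2) ⊕ M1 over the first 5 bytes.
byte 0: (3c XOR f4) XOR 72 = c8 XOR 72 = ba
byte 1: (65 XOR 70) XOR 65 = 15 XOR 65 = 70
byte 2: (56 XOR 92) XOR 61 = c4 XOR 61 = a5
byte 3: (bf XOR 3d) XOR 64 = 82 XOR 64 = e6
byte 4: (c3 XOR c1) XOR 79 = 02 XOR 79 = 7b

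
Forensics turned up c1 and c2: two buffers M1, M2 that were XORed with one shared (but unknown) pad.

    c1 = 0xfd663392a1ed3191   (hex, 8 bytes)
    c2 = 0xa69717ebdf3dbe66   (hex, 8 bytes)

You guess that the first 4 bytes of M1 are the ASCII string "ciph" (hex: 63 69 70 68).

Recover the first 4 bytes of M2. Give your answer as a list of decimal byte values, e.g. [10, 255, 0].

First, c1 ⊕ c2 = (M1 ⊕ K) ⊕ (M2 ⊕ K) = M1 ⊕ M2, so the key drops out. Then M2 = (M1 ⊕ M2) ⊕ M1 over the first 4 bytes.
byte 0: (fd xor a6) xor 63 = 5b xor 63 = 38
byte 1: (66 xor 97) xor 69 = f1 xor 69 = 98
byte 2: (33 xor 17) xor 70 = 24 xor 70 = 54
byte 3: (92 xor eb) xor 68 = 79 xor 68 = 11

[56, 152, 84, 17]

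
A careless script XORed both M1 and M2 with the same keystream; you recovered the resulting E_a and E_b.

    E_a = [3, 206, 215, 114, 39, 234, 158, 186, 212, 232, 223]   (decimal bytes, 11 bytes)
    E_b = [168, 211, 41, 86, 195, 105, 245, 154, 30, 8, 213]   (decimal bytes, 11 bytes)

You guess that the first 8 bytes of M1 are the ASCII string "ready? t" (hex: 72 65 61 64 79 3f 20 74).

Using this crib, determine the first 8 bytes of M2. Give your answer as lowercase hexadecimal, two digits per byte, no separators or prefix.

First, E_a ⊕ E_b = (M1 ⊕ K) ⊕ (M2 ⊕ K) = M1 ⊕ M2, so the key drops out. Then M2 = (M1 ⊕ M2) ⊕ M1 over the first 8 bytes.
byte 0: (03 XOR a8) XOR 72 = ab XOR 72 = d9
byte 1: (ce XOR d3) XOR 65 = 1d XOR 65 = 78
byte 2: (d7 XOR 29) XOR 61 = fe XOR 61 = 9f
byte 3: (72 XOR 56) XOR 64 = 24 XOR 64 = 40
byte 4: (27 XOR c3) XOR 79 = e4 XOR 79 = 9d
byte 5: (ea XOR 69) XOR 3f = 83 XOR 3f = bc
byte 6: (9e XOR f5) XOR 20 = 6b XOR 20 = 4b
byte 7: (ba XOR 9a) XOR 74 = 20 XOR 74 = 54

d9789f409dbc4b54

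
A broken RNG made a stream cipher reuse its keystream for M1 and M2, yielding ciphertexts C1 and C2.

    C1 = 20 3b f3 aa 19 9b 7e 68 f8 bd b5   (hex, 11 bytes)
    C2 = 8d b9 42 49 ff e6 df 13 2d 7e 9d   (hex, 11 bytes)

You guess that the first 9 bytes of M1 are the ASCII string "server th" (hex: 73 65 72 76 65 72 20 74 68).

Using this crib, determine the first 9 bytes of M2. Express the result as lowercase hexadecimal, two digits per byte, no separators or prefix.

dee7c395830f810fbd

First, C1 ⊕ C2 = (M1 ⊕ K) ⊕ (M2 ⊕ K) = M1 ⊕ M2, so the key drops out. Then M2 = (M1 ⊕ M2) ⊕ M1 over the first 9 bytes.
byte 0: (20 ⊕ 8d) ⊕ 73 = ad ⊕ 73 = de
byte 1: (3b ⊕ b9) ⊕ 65 = 82 ⊕ 65 = e7
byte 2: (f3 ⊕ 42) ⊕ 72 = b1 ⊕ 72 = c3
byte 3: (aa ⊕ 49) ⊕ 76 = e3 ⊕ 76 = 95
byte 4: (19 ⊕ ff) ⊕ 65 = e6 ⊕ 65 = 83
byte 5: (9b ⊕ e6) ⊕ 72 = 7d ⊕ 72 = 0f
byte 6: (7e ⊕ df) ⊕ 20 = a1 ⊕ 20 = 81
byte 7: (68 ⊕ 13) ⊕ 74 = 7b ⊕ 74 = 0f
byte 8: (f8 ⊕ 2d) ⊕ 68 = d5 ⊕ 68 = bd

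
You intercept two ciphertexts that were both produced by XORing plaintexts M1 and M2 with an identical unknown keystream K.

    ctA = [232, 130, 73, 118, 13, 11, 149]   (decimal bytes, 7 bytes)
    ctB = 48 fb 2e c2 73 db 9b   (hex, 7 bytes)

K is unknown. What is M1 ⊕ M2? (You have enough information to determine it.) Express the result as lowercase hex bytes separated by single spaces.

a0 79 67 b4 7e d0 0e

ctA ⊕ ctB = (M1 ⊕ K) ⊕ (M2 ⊕ K) = M1 ⊕ M2 — the shared key cancels under XOR.
byte 0: 232 XOR  72 = 160
byte 1: 130 XOR 251 = 121
byte 2:  73 XOR  46 = 103
byte 3: 118 XOR 194 = 180
byte 4:  13 XOR 115 = 126
byte 5:  11 XOR 219 = 208
byte 6: 149 XOR 155 =  14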